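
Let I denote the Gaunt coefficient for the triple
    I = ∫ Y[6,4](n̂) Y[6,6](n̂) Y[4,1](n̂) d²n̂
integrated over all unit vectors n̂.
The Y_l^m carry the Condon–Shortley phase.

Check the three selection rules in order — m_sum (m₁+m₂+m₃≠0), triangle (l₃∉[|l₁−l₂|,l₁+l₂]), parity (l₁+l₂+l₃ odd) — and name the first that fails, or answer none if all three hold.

m_sum

azimuthal sum: 4 + 6 + 1 = 11  ✗
0 ≤ 4 ≤ 12 (triangle on l)
L = 6 + 6 + 4 = 16 (even)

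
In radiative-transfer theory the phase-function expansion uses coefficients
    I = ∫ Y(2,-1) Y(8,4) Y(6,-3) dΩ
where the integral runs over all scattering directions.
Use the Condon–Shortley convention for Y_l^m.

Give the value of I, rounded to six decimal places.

m-sum 0 ✓  L=16 even ✓  6≤6≤10 ✓
Π(2lᵢ+1) = 5×17×13 = 1105
triangle coeff Δ(2,8,6) = 1/30940
Σ_t [2,2]: t=2:+1/2073600 = 1/2073600
(3j)²=28/1105 [(2 8 6; 0 0 0)], sign=+1
Σ_t [3,3]: t=3:−1/13063680 = -1/13063680
(3j)²=44/1547 [(2 8 6; -1 4 -3)], sign=+1
⇒ 4πI² = 176/221
I = (+1)√(176/221/(4π)) = 0.25174176

0.251742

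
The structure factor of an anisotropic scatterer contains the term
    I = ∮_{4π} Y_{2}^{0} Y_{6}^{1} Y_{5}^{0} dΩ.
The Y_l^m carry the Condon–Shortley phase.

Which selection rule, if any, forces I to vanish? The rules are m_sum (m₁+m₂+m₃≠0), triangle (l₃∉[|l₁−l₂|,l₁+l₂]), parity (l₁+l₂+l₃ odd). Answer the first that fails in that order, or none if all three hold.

m_sum

Σmᵢ = 1  ✗
l₃∈[|l₁−l₂|,l₁+l₂]=[4,8], have l₃=5
Σlᵢ = 13 ⇒ odd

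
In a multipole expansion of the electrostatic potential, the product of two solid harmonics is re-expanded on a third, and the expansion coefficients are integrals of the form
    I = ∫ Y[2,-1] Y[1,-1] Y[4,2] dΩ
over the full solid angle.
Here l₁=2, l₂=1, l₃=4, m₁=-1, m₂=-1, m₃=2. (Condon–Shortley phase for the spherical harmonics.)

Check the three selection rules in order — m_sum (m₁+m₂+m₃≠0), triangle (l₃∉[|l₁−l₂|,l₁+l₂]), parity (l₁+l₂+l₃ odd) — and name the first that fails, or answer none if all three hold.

m₁+m₂+m₃ = -1 − 1 + 2 = 0  ✓
triangle: |2−1|=1 ≤ l₃=4 ≤ 2+1=3  ✗
parity: l₁+l₂+l₃ = 7 is odd

triangle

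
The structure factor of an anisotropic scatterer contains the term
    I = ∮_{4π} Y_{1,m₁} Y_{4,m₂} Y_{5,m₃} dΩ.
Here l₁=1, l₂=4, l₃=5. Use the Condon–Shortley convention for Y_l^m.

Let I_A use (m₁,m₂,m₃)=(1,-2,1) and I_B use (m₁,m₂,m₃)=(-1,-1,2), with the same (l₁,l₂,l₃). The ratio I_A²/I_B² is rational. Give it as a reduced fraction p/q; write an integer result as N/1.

2/7

l's match ⇒ only the (l;m) 3-j factors differ between A and B.
A: triangle coeff Δ(1,4,5) = 1/495; Σ_t [0,0]: t=0:+1/2880 = 1/2880; (3j)²=2/165 [(1 4 5; 1 -2 1)], sign=+1
B: triangle coeff Δ(1,4,5) = 1/495; Σ_t [0,0]: t=0:+1/1440 = 1/1440; (3j)²=7/165 [(1 4 5; -1 -1 2)], sign=-1
I_A²/I_B² = (2/165)/(7/165) = 2/7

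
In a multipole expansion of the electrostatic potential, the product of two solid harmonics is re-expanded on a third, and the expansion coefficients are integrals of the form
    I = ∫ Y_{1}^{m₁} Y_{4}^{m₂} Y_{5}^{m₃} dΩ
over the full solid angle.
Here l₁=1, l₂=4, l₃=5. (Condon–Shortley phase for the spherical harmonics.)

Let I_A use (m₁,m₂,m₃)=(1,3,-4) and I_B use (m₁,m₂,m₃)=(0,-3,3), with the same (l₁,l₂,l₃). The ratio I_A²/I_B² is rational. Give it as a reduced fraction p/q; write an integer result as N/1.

9/4

l's match ⇒ only the (l;m) 3-j factors differ between A and B.
A: triangle coeff Δ(1,4,5) = 1/495; Σ_t [0,0]: t=0:+1/10080 = 1/10080; (3j)²=4/55 [(1 4 5; 1 3 -4)], sign=-1
B: triangle coeff Δ(1,4,5) = 1/495; Σ_t [0,0]: t=0:+1/5040 = 1/5040; (3j)²=16/495 [(1 4 5; 0 -3 3)], sign=+1
I_A²/I_B² = (4/55)/(16/495) = 9/4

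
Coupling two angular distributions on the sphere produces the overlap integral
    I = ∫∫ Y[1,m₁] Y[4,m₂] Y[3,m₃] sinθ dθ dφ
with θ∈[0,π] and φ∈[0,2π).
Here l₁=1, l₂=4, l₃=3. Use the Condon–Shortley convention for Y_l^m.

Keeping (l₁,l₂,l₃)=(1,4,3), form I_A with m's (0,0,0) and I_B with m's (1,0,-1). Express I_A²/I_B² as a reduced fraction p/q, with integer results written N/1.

8/3

Shared (l₁,l₂,l₃)=(1,4,3): N and (l;000)² cancel in I_A²/I_B².
A: Δ = 2!·0!·6!/9! = 1/252; Racah Σ t=1..1: t=1:−1/36 = -1/36; ⇒ 3j(1 4 3; 0 0 0)² = 4/63, sgn +1
B: Δ = 2!·0!·6!/9! = 1/252; Racah Σ t=0..0: t=0:+1/96 = 1/96; ⇒ 3j(1 4 3; 1 0 -1)² = 1/42, sgn +1
I_A²/I_B² = (4/63)/(1/42) = 8/3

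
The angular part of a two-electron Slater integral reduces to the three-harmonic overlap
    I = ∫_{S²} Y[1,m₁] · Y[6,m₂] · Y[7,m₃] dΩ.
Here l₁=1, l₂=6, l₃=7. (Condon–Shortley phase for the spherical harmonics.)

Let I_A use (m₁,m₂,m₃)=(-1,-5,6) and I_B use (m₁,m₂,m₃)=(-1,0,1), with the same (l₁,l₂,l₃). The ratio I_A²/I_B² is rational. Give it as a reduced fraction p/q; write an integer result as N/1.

Same 1,6,7: normalisation and zero-m 3j drop out of the ratio.
A: Δ: 0! 2! 12! / 15! → 1/1365; sum: t=0:+1/79833600 = 1/79833600; 3j²(1 6 7; -1 -5 6) = Δ·Π!·Σ² = 2/35  (sign -1)
B: Δ: 0! 2! 12! / 15! → 1/1365; sum: t=0:+1/1036800 = 1/1036800; 3j²(1 6 7; -1 0 1) = Δ·Π!·Σ² = 4/195  (sign +1)
I_A²/I_B² = (2/35)/(4/195) = 39/14

39/14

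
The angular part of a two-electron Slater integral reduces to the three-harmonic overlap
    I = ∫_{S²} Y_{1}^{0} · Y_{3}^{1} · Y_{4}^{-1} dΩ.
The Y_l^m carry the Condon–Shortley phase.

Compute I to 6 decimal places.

m-sum 0 ✓  L=8 even ✓  2≤4≤4 ✓
Π(2lᵢ+1) = 3×7×9 = 189
triangle coeff Δ(1,3,4) = 1/252
Σ_t [0,0]: t=0:+1/36 = 1/36
(3j)²=4/63 [(1 3 4; 0 0 0)], sign=+1
Σ_t [0,0]: t=0:+1/48 = 1/48
(3j)²=5/84 [(1 3 4; 0 1 -1)], sign=-1
⇒ 4πI² = 5/7
I = (-1)√(5/7/(4π)) = -0.23841361

-0.238414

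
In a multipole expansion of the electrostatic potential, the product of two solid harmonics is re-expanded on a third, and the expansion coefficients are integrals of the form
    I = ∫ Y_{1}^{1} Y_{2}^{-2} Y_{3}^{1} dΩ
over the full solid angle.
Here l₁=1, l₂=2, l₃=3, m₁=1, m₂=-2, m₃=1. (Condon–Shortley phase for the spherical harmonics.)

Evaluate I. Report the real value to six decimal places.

Rules hold: Σm=0, L=6 even, 1≤3≤3.
N = 3·5·7 = 105
Δ = 0!·2!·4!/7! = 1/105
Racah Σ t=0..0: t=0:+1/4 = 1/4
⇒ 3j(1 2 3; 0 0 0)² = 3/35, sgn -1
Racah Σ t=0..0: t=0:+1/48 = 1/48
⇒ 3j(1 2 3; 1 -2 1)² = 1/105, sgn +1
4πI² = N·(3j₀)²·(3jₘ)² = 3/35
I = -1·√(0.0857143/4π) = -0.08258890

-0.082589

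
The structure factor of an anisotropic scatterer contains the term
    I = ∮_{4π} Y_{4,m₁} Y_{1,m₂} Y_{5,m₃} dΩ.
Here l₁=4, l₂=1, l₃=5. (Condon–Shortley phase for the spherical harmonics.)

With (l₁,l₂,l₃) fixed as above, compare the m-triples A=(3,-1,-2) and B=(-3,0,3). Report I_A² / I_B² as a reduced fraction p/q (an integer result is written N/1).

Same 4,1,5: normalisation and zero-m 3j drop out of the ratio.
A: Δ: 0! 8! 2! / 11! → 1/495; sum: t=0:+1/10080 = 1/10080; 3j²(4 1 5; 3 -1 -2) = Δ·Π!·Σ² = 1/165  (sign -1)
B: Δ: 0! 8! 2! / 11! → 1/495; sum: t=0:+1/5040 = 1/5040; 3j²(4 1 5; -3 0 3) = Δ·Π!·Σ² = 16/495  (sign +1)
I_A²/I_B² = (1/165)/(16/495) = 3/16

3/16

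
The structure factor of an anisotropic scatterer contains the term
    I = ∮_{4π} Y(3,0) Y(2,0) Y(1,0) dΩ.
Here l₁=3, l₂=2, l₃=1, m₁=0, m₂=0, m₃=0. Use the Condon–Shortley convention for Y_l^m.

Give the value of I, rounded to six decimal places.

0.247767

Checks pass: Σm=0; 6 even; l₃=1∈[1,5].
(2·3+1)(2·2+1)(2·1+1) = 105
Δ: 4! 2! 0! / 7! → 1/105
sum: t=2:+1/4 = 1/4
3j²(3 2 1; 0 0 0) = Δ·Π!·Σ² = 3/35  (sign -1)
(m-triple is (0,0,0) — same symbol as above.)
combine: 4πI² = 105·3/35·3/35 = 27/35
take √, sign +1: I = 0.24776670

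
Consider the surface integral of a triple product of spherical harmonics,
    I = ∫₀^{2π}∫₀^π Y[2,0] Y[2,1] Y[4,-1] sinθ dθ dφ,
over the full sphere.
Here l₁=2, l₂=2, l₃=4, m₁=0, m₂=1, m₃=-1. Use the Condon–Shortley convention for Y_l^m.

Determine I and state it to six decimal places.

-0.220728

m-sum 0 ✓  L=8 even ✓  0≤4≤4 ✓
Π(2lᵢ+1) = 5×5×9 = 225
triangle coeff Δ(2,2,4) = 1/630
Σ_t [0,0]: t=0:+1/16 = 1/16
(3j)²=2/35 [(2 2 4; 0 0 0)], sign=+1
Σ_t [0,0]: t=0:+1/24 = 1/24
(3j)²=1/21 [(2 2 4; 0 1 -1)], sign=-1
⇒ 4πI² = 30/49
I = (-1)√(30/49/(4π)) = -0.22072812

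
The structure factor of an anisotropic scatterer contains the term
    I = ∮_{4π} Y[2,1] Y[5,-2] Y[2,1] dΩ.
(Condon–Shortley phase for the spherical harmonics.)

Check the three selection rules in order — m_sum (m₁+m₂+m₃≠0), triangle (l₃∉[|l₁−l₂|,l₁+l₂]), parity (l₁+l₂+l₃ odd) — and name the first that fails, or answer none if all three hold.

triangle

azimuthal sum: 1 − 2 + 1 = 0  ✓
3 ≤ 2 ≤ 7 (triangle on l)  ✗
L = 2 + 5 + 2 = 9 (odd)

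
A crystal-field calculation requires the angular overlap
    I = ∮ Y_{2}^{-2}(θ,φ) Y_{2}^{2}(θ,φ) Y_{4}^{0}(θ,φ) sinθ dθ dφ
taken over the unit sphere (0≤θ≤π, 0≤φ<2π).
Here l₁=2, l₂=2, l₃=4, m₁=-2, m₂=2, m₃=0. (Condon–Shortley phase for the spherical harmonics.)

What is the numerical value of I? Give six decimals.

0.040299

Rules hold: Σm=0, L=8 even, 0≤4≤4.
N = 5·5·9 = 225
Δ = 0!·4!·4!/9! = 1/630
Racah Σ t=0..0: t=0:+1/16 = 1/16
⇒ 3j(2 2 4; 0 0 0)² = 2/35, sgn +1
Racah Σ t=0..0: t=0:+1/576 = 1/576
⇒ 3j(2 2 4; -2 2 0)² = 1/630, sgn +1
4πI² = N·(3j₀)²·(3jₘ)² = 1/49
I = +1·√(0.0204082/4π) = 0.04029926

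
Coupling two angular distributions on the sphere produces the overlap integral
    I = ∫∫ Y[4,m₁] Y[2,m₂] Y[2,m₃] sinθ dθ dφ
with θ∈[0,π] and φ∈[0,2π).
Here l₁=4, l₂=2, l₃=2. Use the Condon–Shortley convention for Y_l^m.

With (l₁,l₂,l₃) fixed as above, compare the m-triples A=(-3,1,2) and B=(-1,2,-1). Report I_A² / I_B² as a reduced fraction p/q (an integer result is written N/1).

7/1

Shared (l₁,l₂,l₃)=(4,2,2): N and (l;000)² cancel in I_A²/I_B².
A: Δ = 4!·4!·0!/9! = 1/630; Racah Σ t=3..3: t=3:−1/144 = -1/144; ⇒ 3j(4 2 2; -3 1 2)² = 1/18, sgn -1
B: Δ = 4!·4!·0!/9! = 1/630; Racah Σ t=4..4: t=4:+1/144 = 1/144; ⇒ 3j(4 2 2; -1 2 -1)² = 1/126, sgn -1
I_A²/I_B² = (1/18)/(1/126) = 7/1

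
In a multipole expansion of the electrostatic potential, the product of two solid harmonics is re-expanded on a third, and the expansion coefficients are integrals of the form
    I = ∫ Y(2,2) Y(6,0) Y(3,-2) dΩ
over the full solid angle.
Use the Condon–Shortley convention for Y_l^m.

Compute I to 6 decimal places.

triangle: need 4≤l₃≤8, have 3; I=0

0.000000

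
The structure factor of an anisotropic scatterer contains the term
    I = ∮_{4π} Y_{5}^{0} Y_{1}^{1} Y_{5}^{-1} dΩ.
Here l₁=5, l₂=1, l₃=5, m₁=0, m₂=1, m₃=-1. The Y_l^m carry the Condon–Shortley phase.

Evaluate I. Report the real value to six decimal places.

Σlᵢ=11 odd — θ-integrand is odd under cosθ→−cosθ; I=0

0.000000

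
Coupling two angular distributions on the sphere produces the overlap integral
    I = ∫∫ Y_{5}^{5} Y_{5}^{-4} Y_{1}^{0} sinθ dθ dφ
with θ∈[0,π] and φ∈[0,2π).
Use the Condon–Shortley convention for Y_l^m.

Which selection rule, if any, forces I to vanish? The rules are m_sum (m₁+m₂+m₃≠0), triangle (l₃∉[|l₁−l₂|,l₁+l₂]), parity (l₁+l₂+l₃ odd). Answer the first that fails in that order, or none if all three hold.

Σmᵢ = 1  ✗
l₃∈[|l₁−l₂|,l₁+l₂]=[0,10], have l₃=1
Σlᵢ = 11 ⇒ odd

m_sum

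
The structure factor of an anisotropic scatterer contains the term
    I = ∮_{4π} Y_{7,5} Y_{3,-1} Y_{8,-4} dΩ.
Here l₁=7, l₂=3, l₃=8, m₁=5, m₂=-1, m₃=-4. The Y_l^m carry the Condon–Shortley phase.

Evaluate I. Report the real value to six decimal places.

-0.170870

m-sum 0 ✓  L=18 even ✓  4≤8≤10 ✓
Π(2lᵢ+1) = 15×7×17 = 1785
triangle coeff Δ(7,3,8) = 1/5290740
Σ_t [0,2]: t=0:+1/7257600 t=1:−1/2073600 t=2:+1/7257600 = -1/4838400
(3j)²=252/20995 [(7 3 8; 0 0 0)], sign=-1
Σ_t [0,2]: t=0:+1/58060800 t=1:−1/239500800 t=2:+1/22992076800 = 43/3284582400
(3j)²=12943/755820 [(7 3 8; 5 -1 -4)], sign=+1
⇒ 4πI² = 1902621/5185765
I = (-1)√(1902621/5185765/(4π)) = -0.17086960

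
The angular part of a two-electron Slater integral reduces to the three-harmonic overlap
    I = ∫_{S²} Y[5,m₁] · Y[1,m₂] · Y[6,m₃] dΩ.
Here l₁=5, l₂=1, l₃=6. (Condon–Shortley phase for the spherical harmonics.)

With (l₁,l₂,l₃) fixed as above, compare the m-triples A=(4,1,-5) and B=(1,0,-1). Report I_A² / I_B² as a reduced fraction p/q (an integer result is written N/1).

Shared (l₁,l₂,l₃)=(5,1,6): N and (l;000)² cancel in I_A²/I_B².
A: Δ = 0!·10!·2!/13! = 1/858; Racah Σ t=0..0: t=0:+1/725760 = 1/725760; ⇒ 3j(5 1 6; 4 1 -5)² = 5/78, sgn -1
B: Δ = 0!·10!·2!/13! = 1/858; Racah Σ t=0..0: t=0:+1/17280 = 1/17280; ⇒ 3j(5 1 6; 1 0 -1)² = 35/858, sgn -1
I_A²/I_B² = (5/78)/(35/858) = 11/7

11/7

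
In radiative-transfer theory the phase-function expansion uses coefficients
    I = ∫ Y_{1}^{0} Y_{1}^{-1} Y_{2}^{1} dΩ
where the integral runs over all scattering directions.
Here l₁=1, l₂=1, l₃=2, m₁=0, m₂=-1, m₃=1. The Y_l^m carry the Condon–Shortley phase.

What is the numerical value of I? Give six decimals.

Checks pass: Σm=0; 4 even; l₃=2∈[0,2].
(2·1+1)(2·1+1)(2·2+1) = 45
Δ: 0! 2! 2! / 5! → 1/30
sum: t=0:+1/1 = 1/1
3j²(1 1 2; 0 0 0) = Δ·Π!·Σ² = 2/15  (sign +1)
sum: t=0:+1/2 = 1/2
3j²(1 1 2; 0 -1 1) = Δ·Π!·Σ² = 1/10  (sign -1)
combine: 4πI² = 45·2/15·1/10 = 3/5
take √, sign -1: I = -0.21850969

-0.218510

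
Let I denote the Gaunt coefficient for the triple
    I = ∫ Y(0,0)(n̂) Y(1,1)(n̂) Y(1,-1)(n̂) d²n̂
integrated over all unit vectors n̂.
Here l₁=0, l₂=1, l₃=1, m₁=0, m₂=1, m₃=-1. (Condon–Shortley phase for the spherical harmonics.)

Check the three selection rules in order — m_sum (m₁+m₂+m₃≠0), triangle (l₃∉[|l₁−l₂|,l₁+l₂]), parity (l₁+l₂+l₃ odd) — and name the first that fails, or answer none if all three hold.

none

m₁+m₂+m₃ = 0 + 1 − 1 = 0  ✓
triangle: |0−1|=1 ≤ l₃=1 ≤ 0+1=1  ✓
parity: l₁+l₂+l₃ = 2 is even  ✓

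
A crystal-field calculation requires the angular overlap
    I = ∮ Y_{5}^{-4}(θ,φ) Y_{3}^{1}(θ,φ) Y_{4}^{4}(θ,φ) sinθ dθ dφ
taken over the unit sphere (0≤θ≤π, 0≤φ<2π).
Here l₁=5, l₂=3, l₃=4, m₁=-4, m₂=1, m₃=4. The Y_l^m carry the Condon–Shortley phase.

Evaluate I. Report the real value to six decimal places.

0.000000

-4 + 1 + 4 = 1 ≠ 0: azimuthal integral kills it; I = 0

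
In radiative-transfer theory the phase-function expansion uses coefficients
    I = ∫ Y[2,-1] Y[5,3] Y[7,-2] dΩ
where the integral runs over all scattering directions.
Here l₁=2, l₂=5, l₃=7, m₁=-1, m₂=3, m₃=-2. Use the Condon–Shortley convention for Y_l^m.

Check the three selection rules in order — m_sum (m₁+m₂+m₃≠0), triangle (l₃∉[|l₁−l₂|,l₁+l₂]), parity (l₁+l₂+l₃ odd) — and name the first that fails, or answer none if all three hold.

none

m₁+m₂+m₃ = -1 + 3 − 2 = 0  ✓
triangle: |2−5|=3 ≤ l₃=7 ≤ 2+5=7  ✓
parity: l₁+l₂+l₃ = 14 is even  ✓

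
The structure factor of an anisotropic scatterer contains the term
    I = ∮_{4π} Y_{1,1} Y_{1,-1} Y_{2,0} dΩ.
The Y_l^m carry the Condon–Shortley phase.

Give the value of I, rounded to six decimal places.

0.126157

Rules hold: Σm=0, L=4 even, 0≤2≤2.
N = 3·3·5 = 45
Δ = 0!·2!·2!/5! = 1/30
Racah Σ t=0..0: t=0:+1/1 = 1/1
⇒ 3j(1 1 2; 0 0 0)² = 2/15, sgn +1
Racah Σ t=0..0: t=0:+1/4 = 1/4
⇒ 3j(1 1 2; 1 -1 0)² = 1/30, sgn +1
4πI² = N·(3j₀)²·(3jₘ)² = 1/5
I = +1·√(0.2/4π) = 0.12615663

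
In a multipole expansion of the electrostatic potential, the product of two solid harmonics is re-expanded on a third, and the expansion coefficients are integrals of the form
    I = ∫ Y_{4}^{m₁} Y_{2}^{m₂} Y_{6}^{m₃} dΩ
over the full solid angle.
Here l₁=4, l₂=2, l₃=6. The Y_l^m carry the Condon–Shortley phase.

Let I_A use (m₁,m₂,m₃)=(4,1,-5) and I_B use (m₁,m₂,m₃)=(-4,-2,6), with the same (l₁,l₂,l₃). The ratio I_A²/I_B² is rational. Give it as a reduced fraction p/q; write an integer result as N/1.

1/3

Same 4,2,6: normalisation and zero-m 3j drop out of the ratio.
A: Δ: 0! 8! 4! / 13! → 1/6435; sum: t=0:+1/241920 = 1/241920; 3j²(4 2 6; 4 1 -5) = Δ·Π!·Σ² = 1/39  (sign -1)
B: Δ: 0! 8! 4! / 13! → 1/6435; sum: t=0:+1/967680 = 1/967680; 3j²(4 2 6; -4 -2 6) = Δ·Π!·Σ² = 1/13  (sign +1)
I_A²/I_B² = (1/39)/(1/13) = 1/3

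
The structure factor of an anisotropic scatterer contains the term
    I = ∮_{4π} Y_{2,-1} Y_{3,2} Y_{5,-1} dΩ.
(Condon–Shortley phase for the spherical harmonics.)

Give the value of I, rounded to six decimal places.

Rules hold: Σm=0, L=10 even, 1≤5≤5.
N = 5·7·11 = 385
Δ = 0!·4!·6!/11! = 1/2310
Racah Σ t=0..0: t=0:+1/144 = 1/144
⇒ 3j(2 3 5; 0 0 0)² = 10/231, sgn -1
Racah Σ t=0..0: t=0:+1/720 = 1/720
⇒ 3j(2 3 5; -1 2 -1)² = 4/385, sgn +1
4πI² = N·(3j₀)²·(3jₘ)² = 40/231
I = -1·√(0.17316/4π) = -0.11738675

-0.117387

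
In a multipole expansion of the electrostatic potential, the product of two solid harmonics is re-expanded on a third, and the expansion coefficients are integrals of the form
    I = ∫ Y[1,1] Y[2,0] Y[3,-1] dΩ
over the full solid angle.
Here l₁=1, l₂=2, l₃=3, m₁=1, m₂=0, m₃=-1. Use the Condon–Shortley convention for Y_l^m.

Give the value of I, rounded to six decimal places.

-0.202301

Rules hold: Σm=0, L=6 even, 1≤3≤3.
N = 3·5·7 = 105
Δ = 0!·2!·4!/7! = 1/105
Racah Σ t=0..0: t=0:+1/4 = 1/4
⇒ 3j(1 2 3; 0 0 0)² = 3/35, sgn -1
Racah Σ t=0..0: t=0:+1/8 = 1/8
⇒ 3j(1 2 3; 1 0 -1)² = 2/35, sgn +1
4πI² = N·(3j₀)²·(3jₘ)² = 18/35
I = -1·√(0.514286/4π) = -0.20230066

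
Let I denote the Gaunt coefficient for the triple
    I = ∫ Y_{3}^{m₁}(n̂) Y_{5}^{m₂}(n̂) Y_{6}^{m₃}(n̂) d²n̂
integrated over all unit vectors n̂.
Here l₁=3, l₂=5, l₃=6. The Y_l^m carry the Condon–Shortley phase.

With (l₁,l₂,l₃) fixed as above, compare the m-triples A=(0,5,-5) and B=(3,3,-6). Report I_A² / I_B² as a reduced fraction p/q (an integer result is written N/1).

l's match ⇒ only the (l;m) 3-j factors differ between A and B.
A: triangle coeff Δ(3,5,6) = 1/675675; Σ_t [2,2]: t=2:+1/483840 = 1/483840; (3j)²=3/91 [(3 5 6; 0 5 -5)], sign=-1
B: triangle coeff Δ(3,5,6) = 1/675675; Σ_t [0,0]: t=0:+1/1935360 = 1/1935360; (3j)²=1/91 [(3 5 6; 3 3 -6)], sign=+1
I_A²/I_B² = (3/91)/(1/91) = 3/1

3/1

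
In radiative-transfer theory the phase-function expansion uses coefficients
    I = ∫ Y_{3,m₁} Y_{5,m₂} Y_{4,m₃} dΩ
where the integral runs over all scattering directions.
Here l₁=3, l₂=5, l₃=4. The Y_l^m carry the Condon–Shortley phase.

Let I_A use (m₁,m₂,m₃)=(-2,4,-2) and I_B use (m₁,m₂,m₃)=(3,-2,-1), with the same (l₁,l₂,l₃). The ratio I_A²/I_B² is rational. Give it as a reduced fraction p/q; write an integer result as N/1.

16/25

Same 3,5,4: normalisation and zero-m 3j drop out of the ratio.
A: Δ: 4! 2! 6! / 13! → 1/180180; sum: t=3:−1/8640 t=4:+1/2880 = 1/4320; 3j²(3 5 4; -2 4 -2) = Δ·Π!·Σ² = 8/429  (sign +1)
B: Δ: 4! 2! 6! / 13! → 1/180180; sum: t=0:+1/1728 = 1/1728; 3j²(3 5 4; 3 -2 -1) = Δ·Π!·Σ² = 25/858  (sign -1)
I_A²/I_B² = (8/429)/(25/858) = 16/25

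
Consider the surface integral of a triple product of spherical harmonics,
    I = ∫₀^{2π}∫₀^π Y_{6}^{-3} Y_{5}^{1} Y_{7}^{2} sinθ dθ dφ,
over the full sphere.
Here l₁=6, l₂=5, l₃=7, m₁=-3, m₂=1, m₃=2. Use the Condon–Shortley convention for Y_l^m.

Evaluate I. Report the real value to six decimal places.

m-sum 0 ✓  L=18 even ✓  1≤7≤11 ✓
Π(2lᵢ+1) = 13×11×15 = 2145
triangle coeff Δ(6,5,7) = 1/174594420
Σ_t [0,4]: t=0:+1/4147200 t=1:−1/207360 t=2:+1/82944 t=3:−1/207360 t=4:+1/4147200 = 1/345600
(3j)²=420/46189 [(6 5 7; 0 0 0)], sign=-1
Σ_t [1,4]: t=1:−1/29030400 t=2:+1/967680 t=3:−1/311040 t=4:+1/829440 = -11/10886400
(3j)²=1408/146965 [(6 5 7; -3 1 2)], sign=+1
⇒ 4πI² = 253440/1356277
I = (-1)√(253440/1356277/(4π)) = -0.12194344

-0.121943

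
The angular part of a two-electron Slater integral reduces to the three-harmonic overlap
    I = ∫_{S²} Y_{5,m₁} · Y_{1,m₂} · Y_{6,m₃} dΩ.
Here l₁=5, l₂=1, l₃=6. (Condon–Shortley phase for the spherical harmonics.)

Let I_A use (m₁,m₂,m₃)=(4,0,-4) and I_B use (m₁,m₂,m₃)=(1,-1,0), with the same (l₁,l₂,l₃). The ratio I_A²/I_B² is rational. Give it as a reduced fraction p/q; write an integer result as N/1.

l's match ⇒ only the (l;m) 3-j factors differ between A and B.
A: triangle coeff Δ(5,1,6) = 1/858; Σ_t [0,0]: t=0:+1/362880 = 1/362880; (3j)²=10/429 [(5 1 6; 4 0 -4)], sign=+1
B: triangle coeff Δ(5,1,6) = 1/858; Σ_t [0,0]: t=0:+1/34560 = 1/34560; (3j)²=5/286 [(5 1 6; 1 -1 0)], sign=+1
I_A²/I_B² = (10/429)/(5/286) = 4/3

4/3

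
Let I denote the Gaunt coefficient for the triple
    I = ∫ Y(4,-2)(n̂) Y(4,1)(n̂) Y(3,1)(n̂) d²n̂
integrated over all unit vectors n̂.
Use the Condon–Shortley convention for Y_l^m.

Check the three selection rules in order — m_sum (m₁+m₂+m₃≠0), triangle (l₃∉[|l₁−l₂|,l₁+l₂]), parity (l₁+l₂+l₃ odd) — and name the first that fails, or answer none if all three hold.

parity

m₁+m₂+m₃ = -2 + 1 + 1 = 0  ✓
triangle: |4−4|=0 ≤ l₃=3 ≤ 4+4=8  ✓
parity: l₁+l₂+l₃ = 11 is odd  ✗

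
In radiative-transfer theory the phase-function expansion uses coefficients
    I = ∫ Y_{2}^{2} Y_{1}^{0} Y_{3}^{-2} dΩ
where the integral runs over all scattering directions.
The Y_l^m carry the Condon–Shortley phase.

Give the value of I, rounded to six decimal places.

0.184674

Checks pass: Σm=0; 6 even; l₃=3∈[1,3].
(2·2+1)(2·1+1)(2·3+1) = 105
Δ: 0! 4! 2! / 7! → 1/105
sum: t=0:+1/4 = 1/4
3j²(2 1 3; 0 0 0) = Δ·Π!·Σ² = 3/35  (sign -1)
sum: t=0:+1/24 = 1/24
3j²(2 1 3; 2 0 -2) = Δ·Π!·Σ² = 1/21  (sign -1)
combine: 4πI² = 105·3/35·1/21 = 3/7
take √, sign +1: I = 0.18467439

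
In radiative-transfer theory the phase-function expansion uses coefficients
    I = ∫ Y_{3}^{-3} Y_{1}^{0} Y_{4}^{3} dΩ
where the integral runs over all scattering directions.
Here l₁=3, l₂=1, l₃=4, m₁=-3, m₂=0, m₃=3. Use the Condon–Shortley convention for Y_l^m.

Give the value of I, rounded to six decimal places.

Rules hold: Σm=0, L=8 even, 2≤4≤4.
N = 7·3·9 = 189
Δ = 0!·6!·2!/9! = 1/252
Racah Σ t=0..0: t=0:+1/36 = 1/36
⇒ 3j(3 1 4; 0 0 0)² = 4/63, sgn +1
Racah Σ t=0..0: t=0:+1/720 = 1/720
⇒ 3j(3 1 4; -3 0 3)² = 1/36, sgn -1
4πI² = N·(3j₀)²·(3jₘ)² = 1/3
I = -1·√(0.333333/4π) = -0.16286750

-0.162868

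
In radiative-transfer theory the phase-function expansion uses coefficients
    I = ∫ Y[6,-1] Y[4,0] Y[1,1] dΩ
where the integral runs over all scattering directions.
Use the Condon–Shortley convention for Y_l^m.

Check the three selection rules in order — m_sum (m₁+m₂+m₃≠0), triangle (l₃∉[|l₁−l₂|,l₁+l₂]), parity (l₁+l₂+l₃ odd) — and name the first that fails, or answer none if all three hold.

triangle

azimuthal sum: -1 + 0 + 1 = 0  ✓
2 ≤ 1 ≤ 10 (triangle on l)  ✗
L = 6 + 4 + 1 = 11 (odd)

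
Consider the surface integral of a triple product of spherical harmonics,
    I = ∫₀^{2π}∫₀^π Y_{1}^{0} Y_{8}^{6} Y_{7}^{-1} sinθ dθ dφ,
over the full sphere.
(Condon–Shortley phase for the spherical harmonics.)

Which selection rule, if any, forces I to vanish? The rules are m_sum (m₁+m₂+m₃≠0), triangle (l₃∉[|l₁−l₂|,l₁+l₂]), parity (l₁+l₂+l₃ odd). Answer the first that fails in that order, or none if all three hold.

Σmᵢ = 5  ✗
l₃∈[|l₁−l₂|,l₁+l₂]=[7,9], have l₃=7
Σlᵢ = 16 ⇒ even

m_sum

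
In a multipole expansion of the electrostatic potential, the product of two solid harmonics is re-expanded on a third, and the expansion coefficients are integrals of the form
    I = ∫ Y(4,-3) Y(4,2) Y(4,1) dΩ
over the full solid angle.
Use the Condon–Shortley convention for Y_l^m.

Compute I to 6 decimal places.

m-sum 0 ✓  L=12 even ✓  0≤4≤8 ✓
Π(2lᵢ+1) = 9×9×9 = 729
triangle coeff Δ(4,4,4) = 1/450450
Σ_t [0,4]: t=0:+1/13824 t=1:−1/216 t=2:+1/64 t=3:−1/216 t=4:+1/13824 = 5/768
(3j)²=18/1001 [(4 4 4; 0 0 0)], sign=+1
Σ_t [3,4]: t=3:−1/864 t=4:+1/576 = 1/1728
(3j)²=5/1287 [(4 4 4; -3 2 1)], sign=-1
⇒ 4πI² = 7290/143143
I = (-1)√(7290/143143/(4π)) = -0.06366105

-0.063661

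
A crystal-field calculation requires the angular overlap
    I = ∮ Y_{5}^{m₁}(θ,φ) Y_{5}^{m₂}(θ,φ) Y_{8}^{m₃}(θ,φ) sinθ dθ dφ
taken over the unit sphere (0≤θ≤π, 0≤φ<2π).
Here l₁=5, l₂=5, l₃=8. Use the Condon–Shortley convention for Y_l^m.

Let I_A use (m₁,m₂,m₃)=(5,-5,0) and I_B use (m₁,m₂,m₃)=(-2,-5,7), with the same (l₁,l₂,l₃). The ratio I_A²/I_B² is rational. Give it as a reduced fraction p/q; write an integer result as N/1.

l's match ⇒ only the (l;m) 3-j factors differ between A and B.
A: triangle coeff Δ(5,5,8) = 1/37413090; Σ_t [0,0]: t=0:+1/3251404800 = 1/3251404800; (3j)²=5/92378 [(5 5 8; 5 -5 0)], sign=+1
B: triangle coeff Δ(5,5,8) = 1/37413090; Σ_t [0,0]: t=0:+1/406425600 = 1/406425600; (3j)²=15/646 [(5 5 8; -2 -5 7)], sign=-1
I_A²/I_B² = (5/92378)/(15/646) = 1/429

1/429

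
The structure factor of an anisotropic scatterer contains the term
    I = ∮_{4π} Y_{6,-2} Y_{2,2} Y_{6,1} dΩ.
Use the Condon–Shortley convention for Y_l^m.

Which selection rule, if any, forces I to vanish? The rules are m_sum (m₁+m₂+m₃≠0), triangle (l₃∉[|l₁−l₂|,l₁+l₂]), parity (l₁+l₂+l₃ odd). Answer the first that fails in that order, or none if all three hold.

azimuthal sum: -2 + 2 + 1 = 1  ✗
4 ≤ 6 ≤ 8 (triangle on l)
L = 6 + 2 + 6 = 14 (even)

m_sum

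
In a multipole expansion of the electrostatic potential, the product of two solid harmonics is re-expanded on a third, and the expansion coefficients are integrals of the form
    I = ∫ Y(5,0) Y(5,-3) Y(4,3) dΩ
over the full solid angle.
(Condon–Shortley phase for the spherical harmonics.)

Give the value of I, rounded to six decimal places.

0.130198

m-sum 0 ✓  L=14 even ✓  0≤4≤10 ✓
Π(2lᵢ+1) = 11×11×9 = 1089
triangle coeff Δ(5,5,4) = 1/3153150
Σ_t [1,5]: t=1:−1/69120 t=2:+1/1728 t=3:−1/576 t=4:+1/1728 t=5:−1/69120 = -7/11520
(3j)²=2/143 [(5 5 4; 0 0 0)], sign=-1
Σ_t [1,2]: t=1:−1/17280 t=2:+1/6912 = 1/11520
(3j)²=2/143 [(5 5 4; 0 -3 3)], sign=-1
⇒ 4πI² = 36/169
I = (+1)√(36/169/(4π)) = 0.13019760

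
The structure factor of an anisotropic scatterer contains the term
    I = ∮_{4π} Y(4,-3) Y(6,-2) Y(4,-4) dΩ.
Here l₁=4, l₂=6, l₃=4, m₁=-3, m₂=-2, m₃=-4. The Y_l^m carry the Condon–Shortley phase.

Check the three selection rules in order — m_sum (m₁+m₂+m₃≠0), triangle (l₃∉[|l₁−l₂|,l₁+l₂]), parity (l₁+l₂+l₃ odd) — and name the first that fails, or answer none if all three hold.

Σmᵢ = -9  ✗
l₃∈[|l₁−l₂|,l₁+l₂]=[2,10], have l₃=4
Σlᵢ = 14 ⇒ even

m_sum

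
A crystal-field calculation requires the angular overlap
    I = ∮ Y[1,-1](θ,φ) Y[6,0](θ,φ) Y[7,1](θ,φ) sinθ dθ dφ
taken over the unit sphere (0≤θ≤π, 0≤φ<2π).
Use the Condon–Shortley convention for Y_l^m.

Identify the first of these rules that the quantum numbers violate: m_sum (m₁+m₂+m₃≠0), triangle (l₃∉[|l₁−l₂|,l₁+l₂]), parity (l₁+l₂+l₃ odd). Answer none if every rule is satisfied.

none

Σmᵢ = 0  ✓
l₃∈[|l₁−l₂|,l₁+l₂]=[5,7], have l₃=7  ✓
Σlᵢ = 14 ⇒ even  ✓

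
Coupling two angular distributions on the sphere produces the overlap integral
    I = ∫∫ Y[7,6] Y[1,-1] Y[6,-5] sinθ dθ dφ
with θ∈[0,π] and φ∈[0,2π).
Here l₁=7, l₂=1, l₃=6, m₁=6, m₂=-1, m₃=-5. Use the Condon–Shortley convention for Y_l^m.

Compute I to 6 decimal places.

Rules hold: Σm=0, L=14 even, 6≤6≤8.
N = 15·3·13 = 585
Δ = 2!·12!·0!/15! = 1/1365
Racah Σ t=1..1: t=1:−1/518400 = -1/518400
⇒ 3j(7 1 6; 0 0 0)² = 7/195, sgn -1
Racah Σ t=0..0: t=0:+1/79833600 = 1/79833600
⇒ 3j(7 1 6; 6 -1 -5)² = 2/35, sgn -1
4πI² = N·(3j₀)²·(3jₘ)² = 6/5
I = +1·√(1.2/4π) = 0.30901936

0.309019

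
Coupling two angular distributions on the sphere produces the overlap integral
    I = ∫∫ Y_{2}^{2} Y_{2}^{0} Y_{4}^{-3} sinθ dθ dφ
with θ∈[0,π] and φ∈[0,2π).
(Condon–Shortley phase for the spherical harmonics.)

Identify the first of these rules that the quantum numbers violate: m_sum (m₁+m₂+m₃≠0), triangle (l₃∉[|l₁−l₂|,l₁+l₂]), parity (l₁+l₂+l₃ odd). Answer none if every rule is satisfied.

m_sum

azimuthal sum: 2 + 0 − 3 = -1  ✗
0 ≤ 4 ≤ 4 (triangle on l)
L = 2 + 2 + 4 = 8 (even)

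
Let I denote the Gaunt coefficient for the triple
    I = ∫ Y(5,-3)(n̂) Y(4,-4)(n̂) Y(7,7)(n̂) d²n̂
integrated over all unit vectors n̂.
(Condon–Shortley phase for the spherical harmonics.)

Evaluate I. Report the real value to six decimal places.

0.144075

Checks pass: Σm=0; 16 even; l₃=7∈[1,9].
(2·5+1)(2·4+1)(2·7+1) = 1485
Δ: 2! 8! 6! / 17! → 1/6126120
sum: t=0:+1/69120 t=1:−1/20736 t=2:+1/69120 = -1/51840
3j²(5 4 7; 0 0 0) = Δ·Π!·Σ² = 280/21879  (sign +1)
sum: t=0:+1/58060800 = 1/58060800
3j²(5 4 7; -3 -4 7) = Δ·Π!·Σ² = 7/510  (sign +1)
combine: 4πI² = 1485·280/21879·7/510 = 980/3757
take √, sign +1: I = 0.14407463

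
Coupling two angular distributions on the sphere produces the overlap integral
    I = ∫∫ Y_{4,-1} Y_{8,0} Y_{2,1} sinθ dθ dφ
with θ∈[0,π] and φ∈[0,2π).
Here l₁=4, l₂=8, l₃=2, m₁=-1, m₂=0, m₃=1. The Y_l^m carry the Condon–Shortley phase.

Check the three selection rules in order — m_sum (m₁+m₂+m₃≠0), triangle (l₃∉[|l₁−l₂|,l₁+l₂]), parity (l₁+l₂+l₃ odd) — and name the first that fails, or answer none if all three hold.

Σmᵢ = 0  ✓
l₃∈[|l₁−l₂|,l₁+l₂]=[4,12], have l₃=2  ✗
Σlᵢ = 14 ⇒ even

triangle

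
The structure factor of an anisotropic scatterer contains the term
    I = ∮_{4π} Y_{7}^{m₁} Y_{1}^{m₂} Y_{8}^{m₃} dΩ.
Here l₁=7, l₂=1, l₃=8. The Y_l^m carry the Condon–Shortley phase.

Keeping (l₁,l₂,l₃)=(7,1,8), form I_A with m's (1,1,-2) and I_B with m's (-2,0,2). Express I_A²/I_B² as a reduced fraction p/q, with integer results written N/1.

3/4

Shared (l₁,l₂,l₃)=(7,1,8): N and (l;000)² cancel in I_A²/I_B².
A: Δ = 0!·14!·2!/17! = 1/2040; Racah Σ t=0..0: t=0:+1/58060800 = 1/58060800; ⇒ 3j(7 1 8; 1 1 -2)² = 3/136, sgn +1
B: Δ = 0!·14!·2!/17! = 1/2040; Racah Σ t=0..0: t=0:+1/43545600 = 1/43545600; ⇒ 3j(7 1 8; -2 0 2)² = 1/34, sgn +1
I_A²/I_B² = (3/136)/(1/34) = 3/4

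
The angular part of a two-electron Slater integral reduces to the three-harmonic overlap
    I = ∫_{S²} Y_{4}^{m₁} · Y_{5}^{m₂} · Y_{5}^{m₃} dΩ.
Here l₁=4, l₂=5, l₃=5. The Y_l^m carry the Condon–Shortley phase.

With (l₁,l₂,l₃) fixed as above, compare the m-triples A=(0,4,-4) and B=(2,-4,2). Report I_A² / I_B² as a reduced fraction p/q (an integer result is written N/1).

Same 4,5,5: normalisation and zero-m 3j drop out of the ratio.
A: Δ: 4! 4! 6! / 15! → 1/3153150; sum: t=3:−1/25920 t=4:+1/69120 = -1/41472; 3j²(4 5 5; 0 4 -4) = Δ·Π!·Σ² = 2/143  (sign +1)
B: Δ: 4! 4! 6! / 15! → 1/3153150; sum: t=0:+1/11520 t=1:−1/25920 = 1/20736; 3j²(4 5 5; 2 -4 2) = Δ·Π!·Σ² = 5/429  (sign -1)
I_A²/I_B² = (2/143)/(5/429) = 6/5

6/5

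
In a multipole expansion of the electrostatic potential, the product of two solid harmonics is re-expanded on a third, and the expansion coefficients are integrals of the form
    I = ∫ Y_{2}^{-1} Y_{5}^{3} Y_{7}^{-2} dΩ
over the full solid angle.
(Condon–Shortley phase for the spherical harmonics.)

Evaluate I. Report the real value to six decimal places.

m-sum 0 ✓  L=14 even ✓  3≤7≤7 ✓
Π(2lᵢ+1) = 5×11×15 = 825
triangle coeff Δ(2,5,7) = 1/15015
Σ_t [0,0]: t=0:+1/57600 = 1/57600
(3j)²=21/715 [(2 5 7; 0 0 0)], sign=-1
Σ_t [0,0]: t=0:+1/483840 = 1/483840
(3j)²=6/1001 [(2 5 7; -1 3 -2)], sign=-1
⇒ 4πI² = 270/1859
I = (+1)√(270/1859/(4π)) = 0.10750713

0.107507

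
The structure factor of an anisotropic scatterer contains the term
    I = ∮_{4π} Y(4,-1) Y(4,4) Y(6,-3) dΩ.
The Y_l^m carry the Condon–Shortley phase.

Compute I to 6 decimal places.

0.155830

Checks pass: Σm=0; 14 even; l₃=6∈[0,8].
(2·4+1)(2·4+1)(2·6+1) = 1053
Δ: 2! 6! 6! / 15! → 1/1261260
sum: t=0:+1/4608 t=1:−1/1296 t=2:+1/4608 = -7/20736
3j²(4 4 6; 0 0 0) = Δ·Π!·Σ² = 20/1287  (sign -1)
sum: t=2:+1/51840 = 1/51840
3j²(4 4 6; -1 4 -3) = Δ·Π!·Σ² = 8/429  (sign -1)
combine: 4πI² = 1053·20/1287·8/429 = 480/1573
take √, sign +1: I = 0.15583009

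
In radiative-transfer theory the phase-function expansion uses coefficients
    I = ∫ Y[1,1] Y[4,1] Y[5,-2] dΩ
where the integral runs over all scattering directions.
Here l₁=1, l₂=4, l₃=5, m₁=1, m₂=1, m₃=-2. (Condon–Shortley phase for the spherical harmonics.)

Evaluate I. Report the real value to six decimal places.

0.225034

Rules hold: Σm=0, L=10 even, 3≤5≤5.
N = 3·9·11 = 297
Δ = 0!·2!·8!/11! = 1/495
Racah Σ t=0..0: t=0:+1/576 = 1/576
⇒ 3j(1 4 5; 0 0 0)² = 5/99, sgn -1
Racah Σ t=0..0: t=0:+1/1440 = 1/1440
⇒ 3j(1 4 5; 1 1 -2)² = 7/165, sgn -1
4πI² = N·(3j₀)²·(3jₘ)² = 7/11
I = +1·√(0.636364/4π) = 0.22503380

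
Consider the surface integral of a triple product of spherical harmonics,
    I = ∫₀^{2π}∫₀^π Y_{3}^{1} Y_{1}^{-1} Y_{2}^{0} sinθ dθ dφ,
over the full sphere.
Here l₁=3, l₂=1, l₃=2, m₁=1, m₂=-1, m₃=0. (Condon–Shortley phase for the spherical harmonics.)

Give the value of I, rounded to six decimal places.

-0.202301

m-sum 0 ✓  L=6 even ✓  2≤2≤4 ✓
Π(2lᵢ+1) = 7×3×5 = 105
triangle coeff Δ(3,1,2) = 1/105
Σ_t [1,1]: t=1:−1/4 = -1/4
(3j)²=3/35 [(3 1 2; 0 0 0)], sign=-1
Σ_t [0,0]: t=0:+1/8 = 1/8
(3j)²=2/35 [(3 1 2; 1 -1 0)], sign=+1
⇒ 4πI² = 18/35
I = (-1)√(18/35/(4π)) = -0.20230066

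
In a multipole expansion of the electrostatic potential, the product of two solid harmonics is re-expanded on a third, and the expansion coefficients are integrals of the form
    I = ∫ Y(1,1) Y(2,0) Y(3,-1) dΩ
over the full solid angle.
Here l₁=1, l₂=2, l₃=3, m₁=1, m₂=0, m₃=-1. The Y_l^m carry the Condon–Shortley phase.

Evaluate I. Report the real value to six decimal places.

-0.202301

m-sum 0 ✓  L=6 even ✓  1≤3≤3 ✓
Π(2lᵢ+1) = 3×5×7 = 105
triangle coeff Δ(1,2,3) = 1/105
Σ_t [0,0]: t=0:+1/4 = 1/4
(3j)²=3/35 [(1 2 3; 0 0 0)], sign=-1
Σ_t [0,0]: t=0:+1/8 = 1/8
(3j)²=2/35 [(1 2 3; 1 0 -1)], sign=+1
⇒ 4πI² = 18/35
I = (-1)√(18/35/(4π)) = -0.20230066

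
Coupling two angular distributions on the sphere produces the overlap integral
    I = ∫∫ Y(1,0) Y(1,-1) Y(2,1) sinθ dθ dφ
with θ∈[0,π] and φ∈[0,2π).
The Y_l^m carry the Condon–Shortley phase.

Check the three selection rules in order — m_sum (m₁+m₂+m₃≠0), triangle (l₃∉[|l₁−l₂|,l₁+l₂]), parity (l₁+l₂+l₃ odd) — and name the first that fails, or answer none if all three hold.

Σmᵢ = 0  ✓
l₃∈[|l₁−l₂|,l₁+l₂]=[0,2], have l₃=2  ✓
Σlᵢ = 4 ⇒ even  ✓

none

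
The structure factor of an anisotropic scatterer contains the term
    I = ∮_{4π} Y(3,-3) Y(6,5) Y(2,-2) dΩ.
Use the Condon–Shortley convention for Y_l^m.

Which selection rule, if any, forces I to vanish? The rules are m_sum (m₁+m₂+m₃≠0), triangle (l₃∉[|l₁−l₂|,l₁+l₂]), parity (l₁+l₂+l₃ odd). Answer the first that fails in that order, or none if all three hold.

Σmᵢ = 0  ✓
l₃∈[|l₁−l₂|,l₁+l₂]=[3,9], have l₃=2  ✗
Σlᵢ = 11 ⇒ odd

triangle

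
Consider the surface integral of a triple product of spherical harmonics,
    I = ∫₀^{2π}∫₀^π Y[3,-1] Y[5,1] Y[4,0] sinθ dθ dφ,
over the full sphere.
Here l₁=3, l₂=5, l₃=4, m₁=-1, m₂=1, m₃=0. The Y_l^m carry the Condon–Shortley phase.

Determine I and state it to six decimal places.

-0.086020

Checks pass: Σm=0; 12 even; l₃=4∈[2,8].
(2·3+1)(2·5+1)(2·4+1) = 693
Δ: 4! 2! 6! / 13! → 1/180180
sum: t=1:−1/576 t=2:+1/144 t=3:−1/576 = 1/288
3j²(3 5 4; 0 0 0) = Δ·Π!·Σ² = 20/1001  (sign +1)
sum: t=2:+1/384 t=3:−1/216 t=4:+1/2304 = -11/6912
3j²(3 5 4; -1 1 0) = Δ·Π!·Σ² = 11/1638  (sign -1)
combine: 4πI² = 693·20/1001·11/1638 = 110/1183
take √, sign -1: I = -0.08601992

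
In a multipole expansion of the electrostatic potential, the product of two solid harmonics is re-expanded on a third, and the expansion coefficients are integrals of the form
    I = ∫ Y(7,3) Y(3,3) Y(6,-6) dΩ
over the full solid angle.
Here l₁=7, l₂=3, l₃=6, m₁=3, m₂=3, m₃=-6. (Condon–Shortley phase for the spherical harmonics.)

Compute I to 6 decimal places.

Checks pass: Σm=0; 16 even; l₃=6∈[4,10].
(2·7+1)(2·3+1)(2·6+1) = 1365
Δ: 4! 10! 2! / 17! → 1/2042040
sum: t=1:−1/207360 t=2:+1/57600 t=3:−1/207360 = 1/129600
3j²(7 3 6; 0 0 0) = Δ·Π!·Σ² = 168/12155  (sign +1)
sum: t=4:+1/174182400 = 1/174182400
3j²(7 3 6; 3 3 -6) = Δ·Π!·Σ² = 3/6188  (sign +1)
combine: 4πI² = 1365·168/12155·3/6188 = 378/41327
take √, sign +1: I = 0.02697889

0.026979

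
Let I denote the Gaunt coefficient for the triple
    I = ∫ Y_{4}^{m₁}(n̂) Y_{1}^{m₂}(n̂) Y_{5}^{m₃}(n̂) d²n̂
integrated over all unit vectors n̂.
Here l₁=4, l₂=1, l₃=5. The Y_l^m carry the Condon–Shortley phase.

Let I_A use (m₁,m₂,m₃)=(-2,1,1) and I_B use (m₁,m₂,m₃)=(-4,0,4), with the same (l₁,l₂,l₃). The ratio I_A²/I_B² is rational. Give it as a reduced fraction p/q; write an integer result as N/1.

l's match ⇒ only the (l;m) 3-j factors differ between A and B.
A: triangle coeff Δ(4,1,5) = 1/495; Σ_t [0,0]: t=0:+1/2880 = 1/2880; (3j)²=2/165 [(4 1 5; -2 1 1)], sign=+1
B: triangle coeff Δ(4,1,5) = 1/495; Σ_t [0,0]: t=0:+1/40320 = 1/40320; (3j)²=1/55 [(4 1 5; -4 0 4)], sign=-1
I_A²/I_B² = (2/165)/(1/55) = 2/3

2/3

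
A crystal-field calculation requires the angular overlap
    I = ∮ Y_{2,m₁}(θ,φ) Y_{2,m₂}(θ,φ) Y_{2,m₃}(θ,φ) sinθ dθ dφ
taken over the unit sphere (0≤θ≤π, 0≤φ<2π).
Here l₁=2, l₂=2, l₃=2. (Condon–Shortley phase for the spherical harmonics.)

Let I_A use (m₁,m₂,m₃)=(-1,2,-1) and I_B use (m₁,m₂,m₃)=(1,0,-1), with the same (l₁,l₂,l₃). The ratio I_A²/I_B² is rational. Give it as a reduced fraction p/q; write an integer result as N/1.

6/1

Shared (l₁,l₂,l₃)=(2,2,2): N and (l;000)² cancel in I_A²/I_B².
A: Δ = 2!·2!·2!/7! = 1/630; Racah Σ t=2..2: t=2:+1/4 = 1/4; ⇒ 3j(2 2 2; -1 2 -1)² = 3/35, sgn -1
B: Δ = 2!·2!·2!/7! = 1/630; Racah Σ t=0..1: t=0:+1/4 t=1:−1/2 = -1/4; ⇒ 3j(2 2 2; 1 0 -1)² = 1/70, sgn +1
I_A²/I_B² = (3/35)/(1/70) = 6/1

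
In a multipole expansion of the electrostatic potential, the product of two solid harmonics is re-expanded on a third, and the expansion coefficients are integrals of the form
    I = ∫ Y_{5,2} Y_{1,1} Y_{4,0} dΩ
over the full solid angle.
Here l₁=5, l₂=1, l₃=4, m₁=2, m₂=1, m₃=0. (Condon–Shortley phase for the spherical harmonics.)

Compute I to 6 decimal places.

2 + 1 + 0 = 3 ≠ 0: azimuthal integral kills it; I = 0

0.000000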